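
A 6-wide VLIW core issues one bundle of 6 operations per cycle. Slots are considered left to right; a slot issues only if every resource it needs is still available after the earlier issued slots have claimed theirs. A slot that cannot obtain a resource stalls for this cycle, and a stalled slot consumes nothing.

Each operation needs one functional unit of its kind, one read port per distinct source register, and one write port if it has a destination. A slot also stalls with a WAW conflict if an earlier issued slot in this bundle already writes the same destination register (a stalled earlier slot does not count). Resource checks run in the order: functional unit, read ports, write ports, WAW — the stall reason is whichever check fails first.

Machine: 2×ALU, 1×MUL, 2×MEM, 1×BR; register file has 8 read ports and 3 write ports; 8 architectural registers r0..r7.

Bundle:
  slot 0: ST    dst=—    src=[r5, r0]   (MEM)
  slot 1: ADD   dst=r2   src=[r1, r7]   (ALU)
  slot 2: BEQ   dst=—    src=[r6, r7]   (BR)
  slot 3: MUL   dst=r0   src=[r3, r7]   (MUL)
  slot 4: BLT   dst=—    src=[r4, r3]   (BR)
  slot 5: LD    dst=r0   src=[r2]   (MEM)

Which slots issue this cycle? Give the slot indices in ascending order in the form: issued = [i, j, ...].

issued = [0, 1, 2, 3]

[0] MEM needs rd=2 wr=0: ok; after: ALU=2 MUL=1 MEM=1 BR=1, R=6, W=3
[1] ALU needs rd=2 wr=1: ok; after: ALU=1 MUL=1 MEM=1 BR=1, R=4, W=2
[2] BR needs rd=2 wr=0: ok; after: ALU=1 MUL=1 MEM=1 BR=0, R=2, W=2
[3] MUL needs rd=2 wr=1: ok; after: ALU=1 MUL=0 MEM=1 BR=0, R=0, W=1
[4] BR needs rd=2 wr=0: FU; after: ALU=1 MUL=0 MEM=1 BR=0, R=0, W=1
[5] MEM needs rd=1 wr=1: RD_PORT; after: ALU=1 MUL=0 MEM=1 BR=0, R=0, W=1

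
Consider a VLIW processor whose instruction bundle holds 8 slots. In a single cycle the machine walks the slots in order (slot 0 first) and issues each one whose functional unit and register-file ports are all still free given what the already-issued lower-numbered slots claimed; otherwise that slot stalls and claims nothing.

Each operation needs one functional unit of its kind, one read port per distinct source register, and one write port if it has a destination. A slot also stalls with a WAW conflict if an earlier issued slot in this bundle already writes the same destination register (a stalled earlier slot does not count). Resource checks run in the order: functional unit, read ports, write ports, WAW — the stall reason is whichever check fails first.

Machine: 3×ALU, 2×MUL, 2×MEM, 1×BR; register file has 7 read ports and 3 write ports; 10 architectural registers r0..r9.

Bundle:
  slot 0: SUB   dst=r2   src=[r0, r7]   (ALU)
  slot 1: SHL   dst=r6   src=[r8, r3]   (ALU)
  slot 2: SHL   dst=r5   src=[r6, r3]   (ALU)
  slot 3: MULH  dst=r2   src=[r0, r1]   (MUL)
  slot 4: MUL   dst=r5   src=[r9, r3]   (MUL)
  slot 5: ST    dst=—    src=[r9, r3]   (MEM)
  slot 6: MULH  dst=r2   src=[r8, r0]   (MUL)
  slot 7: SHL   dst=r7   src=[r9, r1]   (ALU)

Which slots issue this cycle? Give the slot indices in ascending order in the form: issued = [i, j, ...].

issued = [0, 1, 2]

(0) want 1×ALU +2rd +1wr — yes → AL2|MU2|ME2|BR1|rd5|wr2
(1) want 1×ALU +2rd +1wr — yes → AL1|MU2|ME2|BR1|rd3|wr1
(2) want 1×ALU +2rd +1wr — yes → AL0|MU2|ME2|BR1|rd1|wr0
(3) want 1×MUL +2rd +1wr — RD_PORT → AL0|MU2|ME2|BR1|rd1|wr0
(4) want 1×MUL +2rd +1wr — RD_PORT → AL0|MU2|ME2|BR1|rd1|wr0
(5) want 1×MEM +2rd +0wr — RD_PORT → AL0|MU2|ME2|BR1|rd1|wr0
(6) want 1×MUL +2rd +1wr — RD_PORT → AL0|MU2|ME2|BR1|rd1|wr0
(7) want 1×ALU +2rd +1wr — FU → AL0|MU2|ME2|BR1|rd1|wr0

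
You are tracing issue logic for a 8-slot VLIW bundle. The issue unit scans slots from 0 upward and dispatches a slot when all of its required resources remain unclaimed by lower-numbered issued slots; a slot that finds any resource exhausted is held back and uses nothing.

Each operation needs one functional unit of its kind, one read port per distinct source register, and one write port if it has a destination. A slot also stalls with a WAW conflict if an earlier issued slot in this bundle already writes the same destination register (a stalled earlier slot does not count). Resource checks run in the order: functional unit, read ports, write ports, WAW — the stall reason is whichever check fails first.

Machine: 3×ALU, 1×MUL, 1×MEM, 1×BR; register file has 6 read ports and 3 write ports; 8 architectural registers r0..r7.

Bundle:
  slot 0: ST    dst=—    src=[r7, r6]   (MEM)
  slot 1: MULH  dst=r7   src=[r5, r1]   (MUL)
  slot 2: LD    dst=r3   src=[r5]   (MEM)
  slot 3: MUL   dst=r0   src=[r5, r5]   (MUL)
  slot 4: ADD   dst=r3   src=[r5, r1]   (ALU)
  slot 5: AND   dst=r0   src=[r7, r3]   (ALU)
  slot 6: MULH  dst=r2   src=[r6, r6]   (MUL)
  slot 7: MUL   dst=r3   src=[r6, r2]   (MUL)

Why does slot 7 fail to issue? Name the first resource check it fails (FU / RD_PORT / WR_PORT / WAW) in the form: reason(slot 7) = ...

  0. MEM ⇒ go  {3A/1Mu/0Ld/1B | 4r 3w}
  1. MUL→r7 ⇒ go  {3A/0Mu/0Ld/1B | 2r 2w}
  2. MEM→r3 ⇒ no(FU)  {3A/0Mu/0Ld/1B | 2r 2w}
  3. MUL→r0 ⇒ no(FU)  {3A/0Mu/0Ld/1B | 2r 2w}
  4. ALU→r3 ⇒ go  {2A/0Mu/0Ld/1B | 0r 1w}
  5. ALU→r0 ⇒ no(RD_PORT)  {2A/0Mu/0Ld/1B | 0r 1w}
  6. MUL→r2 ⇒ no(FU)  {2A/0Mu/0Ld/1B | 0r 1w}
  7. MUL→r3 ⇒ no(FU)  {2A/0Mu/0Ld/1B | 0r 1w}

reason(slot 7) = FU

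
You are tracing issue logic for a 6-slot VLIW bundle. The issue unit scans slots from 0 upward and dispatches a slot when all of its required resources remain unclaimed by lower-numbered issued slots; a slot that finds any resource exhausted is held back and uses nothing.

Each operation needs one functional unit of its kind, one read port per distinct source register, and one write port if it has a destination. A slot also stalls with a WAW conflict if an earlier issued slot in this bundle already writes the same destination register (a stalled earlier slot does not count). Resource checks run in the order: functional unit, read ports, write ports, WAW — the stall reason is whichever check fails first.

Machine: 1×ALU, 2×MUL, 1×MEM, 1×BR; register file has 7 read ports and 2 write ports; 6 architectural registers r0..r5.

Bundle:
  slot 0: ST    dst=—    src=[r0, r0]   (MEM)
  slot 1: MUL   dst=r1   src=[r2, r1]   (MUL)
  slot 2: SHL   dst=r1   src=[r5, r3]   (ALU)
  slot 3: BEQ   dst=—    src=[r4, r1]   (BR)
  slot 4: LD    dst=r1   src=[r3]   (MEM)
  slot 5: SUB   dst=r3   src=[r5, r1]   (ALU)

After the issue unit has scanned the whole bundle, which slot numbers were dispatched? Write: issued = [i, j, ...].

issued = [0, 1, 3, 5]

#0 MEM src=r0,r0 dispatched  <A:1 Mu:2 Ld:0 B:1 rd:6 wr:2>
#1 MUL src=r2,r1 dispatched  <A:1 Mu:1 Ld:0 B:1 rd:4 wr:1>
#2 ALU src=r5,r3 held:WAW  <A:1 Mu:1 Ld:0 B:1 rd:4 wr:1>
#3 BR src=r4,r1 dispatched  <A:1 Mu:1 Ld:0 B:0 rd:2 wr:1>
#4 MEM src=r3 held:FU  <A:1 Mu:1 Ld:0 B:0 rd:2 wr:1>
#5 ALU src=r5,r1 dispatched  <A:0 Mu:1 Ld:0 B:0 rd:0 wr:0>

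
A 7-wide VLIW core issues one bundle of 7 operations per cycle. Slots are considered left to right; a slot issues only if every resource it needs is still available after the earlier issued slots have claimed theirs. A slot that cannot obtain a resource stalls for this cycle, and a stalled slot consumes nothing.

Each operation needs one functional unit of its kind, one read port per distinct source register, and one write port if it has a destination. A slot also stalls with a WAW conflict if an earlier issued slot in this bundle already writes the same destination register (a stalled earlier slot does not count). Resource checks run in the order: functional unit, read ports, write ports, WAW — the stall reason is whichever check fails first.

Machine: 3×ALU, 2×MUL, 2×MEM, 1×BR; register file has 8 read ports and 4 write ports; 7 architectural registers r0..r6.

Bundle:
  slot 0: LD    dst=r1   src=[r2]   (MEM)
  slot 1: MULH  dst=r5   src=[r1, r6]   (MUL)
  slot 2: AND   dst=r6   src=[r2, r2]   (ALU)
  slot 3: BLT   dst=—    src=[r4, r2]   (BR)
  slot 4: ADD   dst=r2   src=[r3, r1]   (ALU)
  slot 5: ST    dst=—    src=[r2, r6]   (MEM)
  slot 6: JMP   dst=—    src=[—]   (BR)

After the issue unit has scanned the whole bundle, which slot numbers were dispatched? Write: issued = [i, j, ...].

issued = [0, 1, 2, 3, 4]

slot 0 (MEM): ISSUE — free A3,Mu2,Ld1,B1 rp7 wp3
slot 1 (MUL): ISSUE — free A3,Mu1,Ld1,B1 rp5 wp2
slot 2 (ALU): ISSUE — free A2,Mu1,Ld1,B1 rp4 wp1
slot 3 (BR): ISSUE — free A2,Mu1,Ld1,B0 rp2 wp1
slot 4 (ALU): ISSUE — free A1,Mu1,Ld1,B0 rp0 wp0
slot 5 (MEM): stall RD_PORT — free A1,Mu1,Ld1,B0 rp0 wp0
slot 6 (BR): stall FU — free A1,Mu1,Ld1,B0 rp0 wp0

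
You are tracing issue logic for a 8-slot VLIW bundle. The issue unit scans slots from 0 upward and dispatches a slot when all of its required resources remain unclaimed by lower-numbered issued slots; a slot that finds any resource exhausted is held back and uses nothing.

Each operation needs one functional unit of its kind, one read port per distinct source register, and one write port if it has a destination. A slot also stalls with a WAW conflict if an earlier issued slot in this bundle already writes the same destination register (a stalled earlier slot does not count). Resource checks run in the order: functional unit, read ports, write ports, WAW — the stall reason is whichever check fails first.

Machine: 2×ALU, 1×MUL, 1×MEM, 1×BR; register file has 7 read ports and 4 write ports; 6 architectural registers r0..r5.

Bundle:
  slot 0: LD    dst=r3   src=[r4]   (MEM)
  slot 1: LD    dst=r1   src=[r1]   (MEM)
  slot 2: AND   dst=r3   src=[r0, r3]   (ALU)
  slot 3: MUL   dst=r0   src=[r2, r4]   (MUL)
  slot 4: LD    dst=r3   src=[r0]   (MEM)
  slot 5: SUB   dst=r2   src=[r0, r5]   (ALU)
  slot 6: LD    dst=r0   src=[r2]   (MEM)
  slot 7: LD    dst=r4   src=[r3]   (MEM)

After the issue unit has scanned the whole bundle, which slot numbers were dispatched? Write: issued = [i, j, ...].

  0. MEM→r3 ⇒ go  {2A/1Mu/0Ld/1B | 6r 3w}
  1. MEM→r1 ⇒ no(FU)  {2A/1Mu/0Ld/1B | 6r 3w}
  2. ALU→r3 ⇒ no(WAW)  {2A/1Mu/0Ld/1B | 6r 3w}
  3. MUL→r0 ⇒ go  {2A/0Mu/0Ld/1B | 4r 2w}
  4. MEM→r3 ⇒ no(FU)  {2A/0Mu/0Ld/1B | 4r 2w}
  5. ALU→r2 ⇒ go  {1A/0Mu/0Ld/1B | 2r 1w}
  6. MEM→r0 ⇒ no(FU)  {1A/0Mu/0Ld/1B | 2r 1w}
  7. MEM→r4 ⇒ no(FU)  {1A/0Mu/0Ld/1B | 2r 1w}

issued = [0, 3, 5]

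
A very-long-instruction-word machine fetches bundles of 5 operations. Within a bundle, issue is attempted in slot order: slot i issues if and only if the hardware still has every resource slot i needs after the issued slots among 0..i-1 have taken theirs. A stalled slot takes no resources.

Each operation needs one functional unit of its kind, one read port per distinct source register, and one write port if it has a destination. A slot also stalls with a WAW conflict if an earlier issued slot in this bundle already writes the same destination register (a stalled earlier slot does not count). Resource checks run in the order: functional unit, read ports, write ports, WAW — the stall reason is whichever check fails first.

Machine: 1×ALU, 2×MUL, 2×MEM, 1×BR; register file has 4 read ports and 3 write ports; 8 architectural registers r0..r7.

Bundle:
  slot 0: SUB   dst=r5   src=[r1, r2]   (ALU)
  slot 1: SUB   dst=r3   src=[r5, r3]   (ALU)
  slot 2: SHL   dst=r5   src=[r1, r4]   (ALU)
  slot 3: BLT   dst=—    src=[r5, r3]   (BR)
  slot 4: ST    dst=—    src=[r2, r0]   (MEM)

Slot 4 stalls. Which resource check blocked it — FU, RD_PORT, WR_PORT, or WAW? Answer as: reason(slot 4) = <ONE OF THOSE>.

[0] ALU needs rd=2 wr=1: ok; after: ALU=0 MUL=2 MEM=2 BR=1, R=2, W=2
[1] ALU needs rd=2 wr=1: FU; after: ALU=0 MUL=2 MEM=2 BR=1, R=2, W=2
[2] ALU needs rd=2 wr=1: FU; after: ALU=0 MUL=2 MEM=2 BR=1, R=2, W=2
[3] BR needs rd=2 wr=0: ok; after: ALU=0 MUL=2 MEM=2 BR=0, R=0, W=2
[4] MEM needs rd=2 wr=0: RD_PORT; after: ALU=0 MUL=2 MEM=2 BR=0, R=0, W=2

reason(slot 4) = RD_PORT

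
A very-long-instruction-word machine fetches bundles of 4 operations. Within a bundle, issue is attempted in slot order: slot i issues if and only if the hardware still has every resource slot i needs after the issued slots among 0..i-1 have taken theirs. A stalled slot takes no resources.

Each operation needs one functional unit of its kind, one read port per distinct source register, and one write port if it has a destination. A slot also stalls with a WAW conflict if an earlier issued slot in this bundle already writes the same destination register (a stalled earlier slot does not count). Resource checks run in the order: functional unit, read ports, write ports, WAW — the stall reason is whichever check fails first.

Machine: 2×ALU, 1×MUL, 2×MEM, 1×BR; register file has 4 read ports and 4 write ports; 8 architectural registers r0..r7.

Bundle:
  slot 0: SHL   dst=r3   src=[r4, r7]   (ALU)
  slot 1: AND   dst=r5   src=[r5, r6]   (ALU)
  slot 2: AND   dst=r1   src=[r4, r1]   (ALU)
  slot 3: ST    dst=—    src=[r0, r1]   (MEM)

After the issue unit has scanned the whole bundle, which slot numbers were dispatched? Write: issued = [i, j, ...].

#0 ALU src=r4,r7 dispatched  <A:1 Mu:1 Ld:2 B:1 rd:2 wr:3>
#1 ALU src=r5,r6 dispatched  <A:0 Mu:1 Ld:2 B:1 rd:0 wr:2>
#2 ALU src=r4,r1 held:FU  <A:0 Mu:1 Ld:2 B:1 rd:0 wr:2>
#3 MEM src=r0,r1 held:RD_PORT  <A:0 Mu:1 Ld:2 B:1 rd:0 wr:2>

issued = [0, 1]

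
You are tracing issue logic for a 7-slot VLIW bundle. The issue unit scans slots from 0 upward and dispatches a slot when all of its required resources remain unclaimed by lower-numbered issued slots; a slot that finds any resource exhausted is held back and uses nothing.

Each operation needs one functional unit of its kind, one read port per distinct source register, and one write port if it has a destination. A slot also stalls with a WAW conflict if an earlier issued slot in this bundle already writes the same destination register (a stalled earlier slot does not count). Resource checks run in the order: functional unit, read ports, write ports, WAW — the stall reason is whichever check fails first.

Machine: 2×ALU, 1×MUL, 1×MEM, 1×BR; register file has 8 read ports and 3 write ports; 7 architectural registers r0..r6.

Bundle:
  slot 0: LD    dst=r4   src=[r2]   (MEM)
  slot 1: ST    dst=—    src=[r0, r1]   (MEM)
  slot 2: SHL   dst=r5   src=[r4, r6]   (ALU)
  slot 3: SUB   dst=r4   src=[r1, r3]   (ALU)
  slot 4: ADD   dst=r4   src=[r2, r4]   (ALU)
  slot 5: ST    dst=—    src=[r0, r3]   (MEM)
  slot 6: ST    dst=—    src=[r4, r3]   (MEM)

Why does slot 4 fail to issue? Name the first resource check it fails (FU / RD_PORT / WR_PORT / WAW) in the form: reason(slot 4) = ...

(0) want 1×MEM +1rd +1wr — yes → AL2|MU1|ME0|BR1|rd7|wr2
(1) want 1×MEM +2rd +0wr — FU → AL2|MU1|ME0|BR1|rd7|wr2
(2) want 1×ALU +2rd +1wr — yes → AL1|MU1|ME0|BR1|rd5|wr1
(3) want 1×ALU +2rd +1wr — WAW → AL1|MU1|ME0|BR1|rd5|wr1
(4) want 1×ALU +2rd +1wr — WAW → AL1|MU1|ME0|BR1|rd5|wr1
(5) want 1×MEM +2rd +0wr — FU → AL1|MU1|ME0|BR1|rd5|wr1
(6) want 1×MEM +2rd +0wr — FU → AL1|MU1|ME0|BR1|rd5|wr1

reason(slot 4) = WAW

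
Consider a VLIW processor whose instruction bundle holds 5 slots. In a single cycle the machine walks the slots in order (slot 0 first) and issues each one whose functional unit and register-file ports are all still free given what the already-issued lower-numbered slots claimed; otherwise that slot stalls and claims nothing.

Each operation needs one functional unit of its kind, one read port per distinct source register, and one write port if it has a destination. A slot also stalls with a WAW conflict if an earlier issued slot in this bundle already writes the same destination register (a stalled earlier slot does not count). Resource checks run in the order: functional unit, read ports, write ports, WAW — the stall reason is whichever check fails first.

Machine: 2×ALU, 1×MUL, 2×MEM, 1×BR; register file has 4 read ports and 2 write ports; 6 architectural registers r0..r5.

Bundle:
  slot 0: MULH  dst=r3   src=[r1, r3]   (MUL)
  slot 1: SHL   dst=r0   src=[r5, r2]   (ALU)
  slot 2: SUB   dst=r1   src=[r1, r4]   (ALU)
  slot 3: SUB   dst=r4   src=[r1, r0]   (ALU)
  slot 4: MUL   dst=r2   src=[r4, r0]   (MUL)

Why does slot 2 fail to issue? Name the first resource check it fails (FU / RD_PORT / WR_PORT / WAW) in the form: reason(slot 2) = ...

reason(slot 2) = RD_PORT

#0 MUL src=r1,r3 dispatched  <A:2 Mu:0 Ld:2 B:1 rd:2 wr:1>
#1 ALU src=r5,r2 dispatched  <A:1 Mu:0 Ld:2 B:1 rd:0 wr:0>
#2 ALU src=r1,r4 held:RD_PORT  <A:1 Mu:0 Ld:2 B:1 rd:0 wr:0>
#3 ALU src=r1,r0 held:RD_PORT  <A:1 Mu:0 Ld:2 B:1 rd:0 wr:0>
#4 MUL src=r4,r0 held:FU  <A:1 Mu:0 Ld:2 B:1 rd:0 wr:0>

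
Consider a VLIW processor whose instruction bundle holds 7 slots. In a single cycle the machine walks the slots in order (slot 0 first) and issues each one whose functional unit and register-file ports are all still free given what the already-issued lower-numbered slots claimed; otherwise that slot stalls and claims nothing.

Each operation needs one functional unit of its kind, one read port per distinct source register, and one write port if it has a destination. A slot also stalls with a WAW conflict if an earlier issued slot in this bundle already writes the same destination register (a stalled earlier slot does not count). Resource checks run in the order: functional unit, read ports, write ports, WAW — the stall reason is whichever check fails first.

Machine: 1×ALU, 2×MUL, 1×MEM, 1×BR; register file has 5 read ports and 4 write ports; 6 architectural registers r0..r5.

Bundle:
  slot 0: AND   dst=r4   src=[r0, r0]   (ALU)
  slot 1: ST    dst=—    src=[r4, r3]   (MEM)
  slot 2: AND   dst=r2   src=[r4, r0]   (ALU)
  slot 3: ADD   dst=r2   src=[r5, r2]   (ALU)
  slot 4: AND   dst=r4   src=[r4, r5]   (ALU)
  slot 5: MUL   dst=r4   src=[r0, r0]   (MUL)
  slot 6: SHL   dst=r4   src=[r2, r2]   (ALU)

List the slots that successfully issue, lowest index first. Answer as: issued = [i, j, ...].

issued = [0, 1]

#0 ALU src=r0,r0 dispatched  <A:0 Mu:2 Ld:1 B:1 rd:4 wr:3>
#1 MEM src=r4,r3 dispatched  <A:0 Mu:2 Ld:0 B:1 rd:2 wr:3>
#2 ALU src=r4,r0 held:FU  <A:0 Mu:2 Ld:0 B:1 rd:2 wr:3>
#3 ALU src=r5,r2 held:FU  <A:0 Mu:2 Ld:0 B:1 rd:2 wr:3>
#4 ALU src=r4,r5 held:FU  <A:0 Mu:2 Ld:0 B:1 rd:2 wr:3>
#5 MUL src=r0,r0 held:WAW  <A:0 Mu:2 Ld:0 B:1 rd:2 wr:3>
#6 ALU src=r2,r2 held:FU  <A:0 Mu:2 Ld:0 B:1 rd:2 wr:3>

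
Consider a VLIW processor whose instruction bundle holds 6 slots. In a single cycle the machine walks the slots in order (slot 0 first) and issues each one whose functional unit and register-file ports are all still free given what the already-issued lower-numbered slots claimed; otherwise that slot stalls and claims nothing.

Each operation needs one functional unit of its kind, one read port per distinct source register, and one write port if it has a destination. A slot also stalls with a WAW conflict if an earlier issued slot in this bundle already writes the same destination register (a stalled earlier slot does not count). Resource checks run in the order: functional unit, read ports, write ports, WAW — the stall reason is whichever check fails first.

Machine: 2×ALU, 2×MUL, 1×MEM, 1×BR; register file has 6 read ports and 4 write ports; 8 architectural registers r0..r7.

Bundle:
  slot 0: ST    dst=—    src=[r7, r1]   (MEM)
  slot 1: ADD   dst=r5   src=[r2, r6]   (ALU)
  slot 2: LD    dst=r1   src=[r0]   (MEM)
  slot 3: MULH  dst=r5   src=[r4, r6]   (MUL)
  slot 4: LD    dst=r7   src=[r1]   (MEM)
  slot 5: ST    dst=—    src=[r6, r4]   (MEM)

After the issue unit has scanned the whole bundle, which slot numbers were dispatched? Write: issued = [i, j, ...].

slot 0 (MEM): ISSUE — free A2,Mu2,Ld0,B1 rp4 wp4
slot 1 (ALU): ISSUE — free A1,Mu2,Ld0,B1 rp2 wp3
slot 2 (MEM): stall FU — free A1,Mu2,Ld0,B1 rp2 wp3
slot 3 (MUL): stall WAW — free A1,Mu2,Ld0,B1 rp2 wp3
slot 4 (MEM): stall FU — free A1,Mu2,Ld0,B1 rp2 wp3
slot 5 (MEM): stall FU — free A1,Mu2,Ld0,B1 rp2 wp3

issued = [0, 1]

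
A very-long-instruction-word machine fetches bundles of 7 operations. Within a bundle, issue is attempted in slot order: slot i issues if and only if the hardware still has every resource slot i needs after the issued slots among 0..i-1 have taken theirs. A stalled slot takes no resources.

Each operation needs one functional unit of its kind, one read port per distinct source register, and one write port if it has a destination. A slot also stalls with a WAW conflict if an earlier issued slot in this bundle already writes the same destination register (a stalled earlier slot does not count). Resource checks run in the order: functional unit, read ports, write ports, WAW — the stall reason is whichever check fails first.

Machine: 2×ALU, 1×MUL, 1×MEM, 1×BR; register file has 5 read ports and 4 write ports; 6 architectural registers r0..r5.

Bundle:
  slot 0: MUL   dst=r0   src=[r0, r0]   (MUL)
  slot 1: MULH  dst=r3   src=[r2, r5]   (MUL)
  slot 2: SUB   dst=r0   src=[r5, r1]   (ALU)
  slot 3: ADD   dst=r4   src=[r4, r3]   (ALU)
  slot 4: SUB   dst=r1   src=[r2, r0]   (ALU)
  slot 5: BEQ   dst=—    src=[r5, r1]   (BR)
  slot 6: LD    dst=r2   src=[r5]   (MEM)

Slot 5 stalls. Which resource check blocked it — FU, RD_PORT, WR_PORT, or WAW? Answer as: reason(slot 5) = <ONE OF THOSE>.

reason(slot 5) = RD_PORT

#0 MUL src=r0,r0 dispatched  <A:2 Mu:0 Ld:1 B:1 rd:4 wr:3>
#1 MUL src=r2,r5 held:FU  <A:2 Mu:0 Ld:1 B:1 rd:4 wr:3>
#2 ALU src=r5,r1 held:WAW  <A:2 Mu:0 Ld:1 B:1 rd:4 wr:3>
#3 ALU src=r4,r3 dispatched  <A:1 Mu:0 Ld:1 B:1 rd:2 wr:2>
#4 ALU src=r2,r0 dispatched  <A:0 Mu:0 Ld:1 B:1 rd:0 wr:1>
#5 BR src=r5,r1 held:RD_PORT  <A:0 Mu:0 Ld:1 B:1 rd:0 wr:1>
#6 MEM src=r5 held:RD_PORT  <A:0 Mu:0 Ld:1 B:1 rd:0 wr:1>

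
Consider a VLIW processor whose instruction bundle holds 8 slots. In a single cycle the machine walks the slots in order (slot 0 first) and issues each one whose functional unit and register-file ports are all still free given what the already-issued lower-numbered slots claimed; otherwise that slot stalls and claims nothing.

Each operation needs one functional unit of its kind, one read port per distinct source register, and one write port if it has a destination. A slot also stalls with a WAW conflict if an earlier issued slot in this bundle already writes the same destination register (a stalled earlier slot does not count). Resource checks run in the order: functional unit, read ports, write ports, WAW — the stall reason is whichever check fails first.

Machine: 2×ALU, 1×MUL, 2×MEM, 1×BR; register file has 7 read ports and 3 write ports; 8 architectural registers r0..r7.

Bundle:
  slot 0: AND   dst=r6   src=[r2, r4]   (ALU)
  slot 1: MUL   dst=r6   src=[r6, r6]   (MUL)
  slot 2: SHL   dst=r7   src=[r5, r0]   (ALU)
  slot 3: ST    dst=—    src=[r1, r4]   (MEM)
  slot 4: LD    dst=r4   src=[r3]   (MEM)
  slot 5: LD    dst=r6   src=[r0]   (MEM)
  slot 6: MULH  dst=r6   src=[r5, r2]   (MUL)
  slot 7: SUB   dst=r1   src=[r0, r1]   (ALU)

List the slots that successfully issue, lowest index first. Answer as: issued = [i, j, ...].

slot 0 (ALU): ISSUE — free A1,Mu1,Ld2,B1 rp5 wp2
slot 1 (MUL): stall WAW — free A1,Mu1,Ld2,B1 rp5 wp2
slot 2 (ALU): ISSUE — free A0,Mu1,Ld2,B1 rp3 wp1
slot 3 (MEM): ISSUE — free A0,Mu1,Ld1,B1 rp1 wp1
slot 4 (MEM): ISSUE — free A0,Mu1,Ld0,B1 rp0 wp0
slot 5 (MEM): stall FU — free A0,Mu1,Ld0,B1 rp0 wp0
slot 6 (MUL): stall RD_PORT — free A0,Mu1,Ld0,B1 rp0 wp0
slot 7 (ALU): stall FU — free A0,Mu1,Ld0,B1 rp0 wp0

issued = [0, 2, 3, 4]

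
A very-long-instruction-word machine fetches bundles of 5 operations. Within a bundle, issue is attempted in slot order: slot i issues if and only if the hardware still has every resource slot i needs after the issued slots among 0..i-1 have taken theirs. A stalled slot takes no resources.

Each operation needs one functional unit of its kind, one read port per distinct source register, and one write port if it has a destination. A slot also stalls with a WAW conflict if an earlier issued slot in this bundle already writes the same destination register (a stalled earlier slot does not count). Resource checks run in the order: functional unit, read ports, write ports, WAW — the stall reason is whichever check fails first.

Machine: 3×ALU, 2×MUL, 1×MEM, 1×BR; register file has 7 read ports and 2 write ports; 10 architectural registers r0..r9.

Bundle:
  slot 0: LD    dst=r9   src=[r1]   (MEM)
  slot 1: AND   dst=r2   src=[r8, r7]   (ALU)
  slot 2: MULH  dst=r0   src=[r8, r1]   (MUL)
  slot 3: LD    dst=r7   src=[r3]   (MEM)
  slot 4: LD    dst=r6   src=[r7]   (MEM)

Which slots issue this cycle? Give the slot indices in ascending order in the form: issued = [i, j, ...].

  0. MEM→r9 ⇒ go  {3A/2Mu/0Ld/1B | 6r 1w}
  1. ALU→r2 ⇒ go  {2A/2Mu/0Ld/1B | 4r 0w}
  2. MUL→r0 ⇒ no(WR_PORT)  {2A/2Mu/0Ld/1B | 4r 0w}
  3. MEM→r7 ⇒ no(FU)  {2A/2Mu/0Ld/1B | 4r 0w}
  4. MEM→r6 ⇒ no(FU)  {2A/2Mu/0Ld/1B | 4r 0w}

issued = [0, 1]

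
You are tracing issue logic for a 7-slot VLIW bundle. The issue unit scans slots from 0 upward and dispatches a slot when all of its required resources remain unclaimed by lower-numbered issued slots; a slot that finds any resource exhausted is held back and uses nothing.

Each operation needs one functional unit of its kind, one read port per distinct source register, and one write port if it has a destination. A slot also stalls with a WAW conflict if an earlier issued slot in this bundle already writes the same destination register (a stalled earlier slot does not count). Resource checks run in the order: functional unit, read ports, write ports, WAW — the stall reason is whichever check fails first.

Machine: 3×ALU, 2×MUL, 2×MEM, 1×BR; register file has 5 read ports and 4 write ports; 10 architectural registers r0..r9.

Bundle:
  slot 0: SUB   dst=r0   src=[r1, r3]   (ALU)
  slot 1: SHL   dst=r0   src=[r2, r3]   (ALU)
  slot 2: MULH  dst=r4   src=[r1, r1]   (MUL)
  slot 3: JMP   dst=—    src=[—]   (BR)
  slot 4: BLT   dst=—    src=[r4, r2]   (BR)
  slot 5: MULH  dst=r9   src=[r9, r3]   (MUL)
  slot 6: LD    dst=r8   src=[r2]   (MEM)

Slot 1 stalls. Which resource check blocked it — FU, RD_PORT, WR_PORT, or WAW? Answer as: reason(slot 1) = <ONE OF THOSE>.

reason(slot 1) = WAW

slot 0 (ALU): ISSUE — free A2,Mu2,Ld2,B1 rp3 wp3
slot 1 (ALU): stall WAW — free A2,Mu2,Ld2,B1 rp3 wp3
slot 2 (MUL): ISSUE — free A2,Mu1,Ld2,B1 rp2 wp2
slot 3 (BR): ISSUE — free A2,Mu1,Ld2,B0 rp2 wp2
slot 4 (BR): stall FU — free A2,Mu1,Ld2,B0 rp2 wp2
slot 5 (MUL): ISSUE — free A2,Mu0,Ld2,B0 rp0 wp1
slot 6 (MEM): stall RD_PORT — free A2,Mu0,Ld2,B0 rp0 wp1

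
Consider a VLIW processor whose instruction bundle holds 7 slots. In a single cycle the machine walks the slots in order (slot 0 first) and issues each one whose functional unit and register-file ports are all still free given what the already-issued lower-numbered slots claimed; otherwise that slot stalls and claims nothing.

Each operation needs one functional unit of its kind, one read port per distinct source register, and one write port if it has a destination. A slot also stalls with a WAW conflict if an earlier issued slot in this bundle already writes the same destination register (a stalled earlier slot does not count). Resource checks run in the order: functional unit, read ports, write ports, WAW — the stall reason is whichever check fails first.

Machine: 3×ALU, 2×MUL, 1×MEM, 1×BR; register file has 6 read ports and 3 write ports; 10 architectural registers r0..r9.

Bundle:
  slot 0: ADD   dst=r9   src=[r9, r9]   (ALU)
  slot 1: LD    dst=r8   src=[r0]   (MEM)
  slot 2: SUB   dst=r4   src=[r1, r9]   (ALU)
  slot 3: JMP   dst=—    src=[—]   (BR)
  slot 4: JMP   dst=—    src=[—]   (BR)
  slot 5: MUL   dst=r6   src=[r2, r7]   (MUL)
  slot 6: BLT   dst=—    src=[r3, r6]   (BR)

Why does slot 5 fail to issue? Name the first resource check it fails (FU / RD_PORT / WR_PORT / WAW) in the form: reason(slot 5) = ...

reason(slot 5) = WR_PORT

  0. ALU→r9 ⇒ go  {2A/2Mu/1Ld/1B | 5r 2w}
  1. MEM→r8 ⇒ go  {2A/2Mu/0Ld/1B | 4r 1w}
  2. ALU→r4 ⇒ go  {1A/2Mu/0Ld/1B | 2r 0w}
  3. BR ⇒ go  {1A/2Mu/0Ld/0B | 2r 0w}
  4. BR ⇒ no(FU)  {1A/2Mu/0Ld/0B | 2r 0w}
  5. MUL→r6 ⇒ no(WR_PORT)  {1A/2Mu/0Ld/0B | 2r 0w}
  6. BR ⇒ no(FU)  {1A/2Mu/0Ld/0B | 2r 0w}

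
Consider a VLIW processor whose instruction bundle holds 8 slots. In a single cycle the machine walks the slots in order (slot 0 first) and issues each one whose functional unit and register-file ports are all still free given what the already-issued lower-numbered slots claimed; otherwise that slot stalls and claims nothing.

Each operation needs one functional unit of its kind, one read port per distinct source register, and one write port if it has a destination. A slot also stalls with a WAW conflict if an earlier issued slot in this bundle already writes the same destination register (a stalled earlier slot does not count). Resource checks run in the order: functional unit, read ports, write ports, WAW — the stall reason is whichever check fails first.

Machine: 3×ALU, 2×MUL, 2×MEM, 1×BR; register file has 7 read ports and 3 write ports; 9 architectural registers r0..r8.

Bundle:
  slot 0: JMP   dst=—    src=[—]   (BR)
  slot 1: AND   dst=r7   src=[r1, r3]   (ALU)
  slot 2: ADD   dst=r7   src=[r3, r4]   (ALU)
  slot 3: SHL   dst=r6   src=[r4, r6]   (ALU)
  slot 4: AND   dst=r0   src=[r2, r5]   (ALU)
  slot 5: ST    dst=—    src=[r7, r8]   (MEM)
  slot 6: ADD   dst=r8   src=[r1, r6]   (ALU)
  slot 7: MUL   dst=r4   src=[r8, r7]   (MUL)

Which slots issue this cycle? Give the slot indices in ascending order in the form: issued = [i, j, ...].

issued = [0, 1, 3, 4]

(0) want 1×BR +0rd +0wr — yes → AL3|MU2|ME2|BR0|rd7|wr3
(1) want 1×ALU +2rd +1wr — yes → AL2|MU2|ME2|BR0|rd5|wr2
(2) want 1×ALU +2rd +1wr — WAW → AL2|MU2|ME2|BR0|rd5|wr2
(3) want 1×ALU +2rd +1wr — yes → AL1|MU2|ME2|BR0|rd3|wr1
(4) want 1×ALU +2rd +1wr — yes → AL0|MU2|ME2|BR0|rd1|wr0
(5) want 1×MEM +2rd +0wr — RD_PORT → AL0|MU2|ME2|BR0|rd1|wr0
(6) want 1×ALU +2rd +1wr — FU → AL0|MU2|ME2|BR0|rd1|wr0
(7) want 1×MUL +2rd +1wr — RD_PORT → AL0|MU2|ME2|BR0|rd1|wr0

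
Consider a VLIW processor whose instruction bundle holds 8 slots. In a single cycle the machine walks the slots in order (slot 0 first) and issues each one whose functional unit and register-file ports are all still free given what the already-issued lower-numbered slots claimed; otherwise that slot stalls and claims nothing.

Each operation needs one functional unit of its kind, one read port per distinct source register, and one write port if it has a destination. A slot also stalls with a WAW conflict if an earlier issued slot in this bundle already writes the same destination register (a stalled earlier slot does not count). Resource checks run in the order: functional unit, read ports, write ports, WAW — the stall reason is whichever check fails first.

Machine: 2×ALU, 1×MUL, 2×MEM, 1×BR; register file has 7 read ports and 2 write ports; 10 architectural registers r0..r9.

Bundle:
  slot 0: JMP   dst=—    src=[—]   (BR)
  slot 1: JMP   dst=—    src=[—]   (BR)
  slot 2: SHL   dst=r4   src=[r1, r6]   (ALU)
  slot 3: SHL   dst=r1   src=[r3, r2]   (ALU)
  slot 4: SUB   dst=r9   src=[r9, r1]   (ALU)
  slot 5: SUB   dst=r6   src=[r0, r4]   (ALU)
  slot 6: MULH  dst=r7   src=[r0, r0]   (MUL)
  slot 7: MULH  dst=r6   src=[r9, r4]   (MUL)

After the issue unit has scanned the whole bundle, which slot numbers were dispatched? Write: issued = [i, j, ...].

  0. BR ⇒ go  {2A/1Mu/2Ld/0B | 7r 2w}
  1. BR ⇒ no(FU)  {2A/1Mu/2Ld/0B | 7r 2w}
  2. ALU→r4 ⇒ go  {1A/1Mu/2Ld/0B | 5r 1w}
  3. ALU→r1 ⇒ go  {0A/1Mu/2Ld/0B | 3r 0w}
  4. ALU→r9 ⇒ no(FU)  {0A/1Mu/2Ld/0B | 3r 0w}
  5. ALU→r6 ⇒ no(FU)  {0A/1Mu/2Ld/0B | 3r 0w}
  6. MUL→r7 ⇒ no(WR_PORT)  {0A/1Mu/2Ld/0B | 3r 0w}
  7. MUL→r6 ⇒ no(WR_PORT)  {0A/1Mu/2Ld/0B | 3r 0w}

issued = [0, 2, 3]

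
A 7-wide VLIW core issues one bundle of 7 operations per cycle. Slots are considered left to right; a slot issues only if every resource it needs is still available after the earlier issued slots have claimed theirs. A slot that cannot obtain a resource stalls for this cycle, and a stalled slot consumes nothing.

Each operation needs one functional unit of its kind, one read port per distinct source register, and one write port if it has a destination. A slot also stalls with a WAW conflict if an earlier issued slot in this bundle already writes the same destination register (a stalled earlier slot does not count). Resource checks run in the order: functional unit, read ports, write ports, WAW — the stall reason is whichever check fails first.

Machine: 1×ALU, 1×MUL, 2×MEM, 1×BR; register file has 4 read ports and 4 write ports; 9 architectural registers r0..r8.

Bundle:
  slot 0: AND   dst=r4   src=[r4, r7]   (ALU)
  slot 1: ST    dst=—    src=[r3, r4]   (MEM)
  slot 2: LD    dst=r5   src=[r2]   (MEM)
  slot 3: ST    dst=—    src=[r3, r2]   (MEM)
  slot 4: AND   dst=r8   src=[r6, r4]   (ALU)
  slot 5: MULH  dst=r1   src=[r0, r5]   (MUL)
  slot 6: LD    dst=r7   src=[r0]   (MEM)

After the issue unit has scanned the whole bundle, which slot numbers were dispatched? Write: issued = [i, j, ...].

(0) want 1×ALU +2rd +1wr — yes → AL0|MU1|ME2|BR1|rd2|wr3
(1) want 1×MEM +2rd +0wr — yes → AL0|MU1|ME1|BR1|rd0|wr3
(2) want 1×MEM +1rd +1wr — RD_PORT → AL0|MU1|ME1|BR1|rd0|wr3
(3) want 1×MEM +2rd +0wr — RD_PORT → AL0|MU1|ME1|BR1|rd0|wr3
(4) want 1×ALU +2rd +1wr — FU → AL0|MU1|ME1|BR1|rd0|wr3
(5) want 1×MUL +2rd +1wr — RD_PORT → AL0|MU1|ME1|BR1|rd0|wr3
(6) want 1×MEM +1rd +1wr — RD_PORT → AL0|MU1|ME1|BR1|rd0|wr3

issued = [0, 1]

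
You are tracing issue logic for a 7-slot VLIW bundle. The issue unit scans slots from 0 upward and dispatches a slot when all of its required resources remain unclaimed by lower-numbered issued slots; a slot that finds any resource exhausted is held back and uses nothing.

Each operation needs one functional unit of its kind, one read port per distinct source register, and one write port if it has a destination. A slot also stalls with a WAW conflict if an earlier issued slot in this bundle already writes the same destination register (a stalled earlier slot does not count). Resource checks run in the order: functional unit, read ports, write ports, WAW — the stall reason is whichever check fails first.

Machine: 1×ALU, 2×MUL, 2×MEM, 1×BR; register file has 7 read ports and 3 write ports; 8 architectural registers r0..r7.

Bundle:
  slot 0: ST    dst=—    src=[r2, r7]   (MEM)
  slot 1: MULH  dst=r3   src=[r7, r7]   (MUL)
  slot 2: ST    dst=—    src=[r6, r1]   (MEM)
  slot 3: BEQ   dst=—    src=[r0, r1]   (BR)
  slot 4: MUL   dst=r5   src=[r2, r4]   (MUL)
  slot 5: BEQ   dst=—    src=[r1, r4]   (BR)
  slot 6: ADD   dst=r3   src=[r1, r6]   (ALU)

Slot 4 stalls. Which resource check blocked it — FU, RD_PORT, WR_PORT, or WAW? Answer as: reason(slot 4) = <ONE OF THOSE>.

[0] MEM needs rd=2 wr=0: ok; after: ALU=1 MUL=2 MEM=1 BR=1, R=5, W=3
[1] MUL needs rd=1 wr=1: ok; after: ALU=1 MUL=1 MEM=1 BR=1, R=4, W=2
[2] MEM needs rd=2 wr=0: ok; after: ALU=1 MUL=1 MEM=0 BR=1, R=2, W=2
[3] BR needs rd=2 wr=0: ok; after: ALU=1 MUL=1 MEM=0 BR=0, R=0, W=2
[4] MUL needs rd=2 wr=1: RD_PORT; after: ALU=1 MUL=1 MEM=0 BR=0, R=0, W=2
[5] BR needs rd=2 wr=0: FU; after: ALU=1 MUL=1 MEM=0 BR=0, R=0, W=2
[6] ALU needs rd=2 wr=1: RD_PORT; after: ALU=1 MUL=1 MEM=0 BR=0, R=0, W=2

reason(slot 4) = RD_PORT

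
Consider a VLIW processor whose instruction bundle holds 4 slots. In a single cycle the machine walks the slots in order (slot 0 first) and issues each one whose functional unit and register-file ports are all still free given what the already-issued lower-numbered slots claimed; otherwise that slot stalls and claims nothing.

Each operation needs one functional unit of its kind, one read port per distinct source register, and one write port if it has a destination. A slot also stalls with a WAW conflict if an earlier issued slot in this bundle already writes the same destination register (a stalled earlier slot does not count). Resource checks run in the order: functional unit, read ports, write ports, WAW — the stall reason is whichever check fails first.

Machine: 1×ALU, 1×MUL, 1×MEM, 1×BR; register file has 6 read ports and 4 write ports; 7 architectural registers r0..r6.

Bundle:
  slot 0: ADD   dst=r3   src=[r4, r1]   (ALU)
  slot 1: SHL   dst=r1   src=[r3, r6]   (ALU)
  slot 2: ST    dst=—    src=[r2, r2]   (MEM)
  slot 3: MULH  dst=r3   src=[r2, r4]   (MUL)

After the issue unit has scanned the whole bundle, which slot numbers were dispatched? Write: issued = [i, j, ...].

#0 ALU src=r4,r1 dispatched  <A:0 Mu:1 Ld:1 B:1 rd:4 wr:3>
#1 ALU src=r3,r6 held:FU  <A:0 Mu:1 Ld:1 B:1 rd:4 wr:3>
#2 MEM src=r2,r2 dispatched  <A:0 Mu:1 Ld:0 B:1 rd:3 wr:3>
#3 MUL src=r2,r4 held:WAW  <A:0 Mu:1 Ld:0 B:1 rd:3 wr:3>

issued = [0, 2]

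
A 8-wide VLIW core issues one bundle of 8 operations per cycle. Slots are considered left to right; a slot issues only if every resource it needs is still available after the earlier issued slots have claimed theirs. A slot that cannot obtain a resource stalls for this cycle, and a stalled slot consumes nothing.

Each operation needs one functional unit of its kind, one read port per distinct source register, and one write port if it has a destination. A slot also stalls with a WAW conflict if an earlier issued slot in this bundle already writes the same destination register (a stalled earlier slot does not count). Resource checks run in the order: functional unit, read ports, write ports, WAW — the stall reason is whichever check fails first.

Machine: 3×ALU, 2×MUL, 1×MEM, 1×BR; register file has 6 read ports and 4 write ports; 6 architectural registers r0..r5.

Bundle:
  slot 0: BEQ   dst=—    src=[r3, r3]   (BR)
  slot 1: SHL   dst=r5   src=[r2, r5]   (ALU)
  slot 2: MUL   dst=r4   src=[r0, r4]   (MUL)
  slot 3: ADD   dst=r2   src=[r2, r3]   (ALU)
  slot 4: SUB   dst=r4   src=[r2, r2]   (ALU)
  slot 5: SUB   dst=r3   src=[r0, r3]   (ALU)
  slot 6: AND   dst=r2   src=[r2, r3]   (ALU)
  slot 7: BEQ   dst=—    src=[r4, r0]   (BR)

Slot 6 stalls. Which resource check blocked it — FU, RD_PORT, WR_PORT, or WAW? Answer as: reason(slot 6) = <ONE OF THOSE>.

reason(slot 6) = RD_PORT

  0. BR ⇒ go  {3A/2Mu/1Ld/0B | 5r 4w}
  1. ALU→r5 ⇒ go  {2A/2Mu/1Ld/0B | 3r 3w}
  2. MUL→r4 ⇒ go  {2A/1Mu/1Ld/0B | 1r 2w}
  3. ALU→r2 ⇒ no(RD_PORT)  {2A/1Mu/1Ld/0B | 1r 2w}
  4. ALU→r4 ⇒ no(WAW)  {2A/1Mu/1Ld/0B | 1r 2w}
  5. ALU→r3 ⇒ no(RD_PORT)  {2A/1Mu/1Ld/0B | 1r 2w}
  6. ALU→r2 ⇒ no(RD_PORT)  {2A/1Mu/1Ld/0B | 1r 2w}
  7. BR ⇒ no(FU)  {2A/1Mu/1Ld/0B | 1r 2w}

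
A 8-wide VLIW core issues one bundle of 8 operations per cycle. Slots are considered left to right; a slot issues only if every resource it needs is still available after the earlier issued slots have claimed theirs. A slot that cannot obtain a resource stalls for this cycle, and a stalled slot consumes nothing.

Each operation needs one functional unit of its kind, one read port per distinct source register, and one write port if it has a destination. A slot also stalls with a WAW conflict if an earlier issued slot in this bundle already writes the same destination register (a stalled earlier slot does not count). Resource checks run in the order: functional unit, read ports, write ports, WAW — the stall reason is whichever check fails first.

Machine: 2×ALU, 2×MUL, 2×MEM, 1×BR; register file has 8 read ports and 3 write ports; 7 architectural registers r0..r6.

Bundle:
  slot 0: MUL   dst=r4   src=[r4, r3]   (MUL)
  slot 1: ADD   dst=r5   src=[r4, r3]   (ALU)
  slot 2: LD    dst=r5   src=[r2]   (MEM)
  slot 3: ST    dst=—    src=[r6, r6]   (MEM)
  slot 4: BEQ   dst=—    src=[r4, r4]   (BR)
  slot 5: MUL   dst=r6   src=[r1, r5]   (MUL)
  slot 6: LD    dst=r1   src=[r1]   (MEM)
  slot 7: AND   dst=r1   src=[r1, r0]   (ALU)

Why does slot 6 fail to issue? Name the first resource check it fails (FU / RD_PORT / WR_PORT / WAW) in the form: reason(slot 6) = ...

reason(slot 6) = RD_PORT

  0. MUL→r4 ⇒ go  {2A/1Mu/2Ld/1B | 6r 2w}
  1. ALU→r5 ⇒ go  {1A/1Mu/2Ld/1B | 4r 1w}
  2. MEM→r5 ⇒ no(WAW)  {1A/1Mu/2Ld/1B | 4r 1w}
  3. MEM ⇒ go  {1A/1Mu/1Ld/1B | 3r 1w}
  4. BR ⇒ go  {1A/1Mu/1Ld/0B | 2r 1w}
  5. MUL→r6 ⇒ go  {1A/0Mu/1Ld/0B | 0r 0w}
  6. MEM→r1 ⇒ no(RD_PORT)  {1A/0Mu/1Ld/0B | 0r 0w}
  7. ALU→r1 ⇒ no(RD_PORT)  {1A/0Mu/1Ld/0B | 0r 0w}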